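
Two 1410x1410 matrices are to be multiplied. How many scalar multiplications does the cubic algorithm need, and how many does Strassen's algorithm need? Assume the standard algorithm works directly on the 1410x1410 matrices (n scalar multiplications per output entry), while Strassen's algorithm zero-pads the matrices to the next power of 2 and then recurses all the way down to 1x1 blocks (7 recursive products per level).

Matrix multiplication for 1410x1410 matrices:

Strassen's algorithm requires power-of-2 dimensions. Pad 1410x1410 to 2048x2048 (next power of 2).

Standard algorithm: 1410^3 = 2803221000 multiplications
Strassen's algorithm: 7^(log2(2048)) = 7^11 = 1977326743 multiplications
Savings: 2803221000 - 1977326743 = 825894257 multiplications

Standard: 2803221000 multiplications (1410^3). Strassen: 1977326743 multiplications (7^11, after padding to 2048x2048). Strassen reduces 8 recursive multiplications to 7 at each level.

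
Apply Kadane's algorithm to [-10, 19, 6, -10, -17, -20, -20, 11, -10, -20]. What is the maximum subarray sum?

Using Kadane's algorithm on [-10, 19, 6, -10, -17, -20, -20, 11, -10, -20]:

Scanning through the array:
Position 1 (value 19): max_ending_here = 19, max_so_far = 19
Position 2 (value 6): max_ending_here = 25, max_so_far = 25
Position 3 (value -10): max_ending_here = 15, max_so_far = 25
Position 4 (value -17): max_ending_here = -2, max_so_far = 25
Position 5 (value -20): max_ending_here = -20, max_so_far = 25
Position 6 (value -20): max_ending_here = -20, max_so_far = 25
Position 7 (value 11): max_ending_here = 11, max_so_far = 25
Position 8 (value -10): max_ending_here = 1, max_so_far = 25
Position 9 (value -20): max_ending_here = -19, max_so_far = 25

Maximum subarray: [19, 6]
Maximum sum: 25

The maximum subarray is [19, 6] with sum 25. This subarray runs from index 1 to index 2.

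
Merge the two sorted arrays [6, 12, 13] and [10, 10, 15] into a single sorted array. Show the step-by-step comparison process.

Merging process:

Compare 6 vs 10: take 6 from left. Merged: [6]
Compare 12 vs 10: take 10 from right. Merged: [6, 10]
Compare 12 vs 10: take 10 from right. Merged: [6, 10, 10]
Compare 12 vs 15: take 12 from left. Merged: [6, 10, 10, 12]
Compare 13 vs 15: take 13 from left. Merged: [6, 10, 10, 12, 13]
Append remaining from right: [15]. Merged: [6, 10, 10, 12, 13, 15]

Final merged array: [6, 10, 10, 12, 13, 15]
Total comparisons: 5

The merged array is [6, 10, 10, 12, 13, 15], requiring 5 comparisons. The merge step runs in O(n) time where n is the total number of elements.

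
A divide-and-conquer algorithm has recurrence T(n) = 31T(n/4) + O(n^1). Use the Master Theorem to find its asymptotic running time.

Master Theorem for T(n) = 31T(n/4) + O(n^1):

a = 31, b = 4, c = 1
log_b(a) = log_4(31) = 2.4771

Case 1: c = 1 < log_4(31) = 2.4771
T(n) = O(n^(log_4 31))

For T(n) = 31T(n/4) + O(n^1): log_4(31) = 2.4771. This is Case 1 of the Master Theorem (c < log_b(a), work dominated by leaves), giving O(n^(log_4 31)).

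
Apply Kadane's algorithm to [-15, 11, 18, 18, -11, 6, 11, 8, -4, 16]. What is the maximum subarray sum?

Using Kadane's algorithm on [-15, 11, 18, 18, -11, 6, 11, 8, -4, 16]:

Scanning through the array:
Position 1 (value 11): max_ending_here = 11, max_so_far = 11
Position 2 (value 18): max_ending_here = 29, max_so_far = 29
Position 3 (value 18): max_ending_here = 47, max_so_far = 47
Position 4 (value -11): max_ending_here = 36, max_so_far = 47
Position 5 (value 6): max_ending_here = 42, max_so_far = 47
Position 6 (value 11): max_ending_here = 53, max_so_far = 53
Position 7 (value 8): max_ending_here = 61, max_so_far = 61
Position 8 (value -4): max_ending_here = 57, max_so_far = 61
Position 9 (value 16): max_ending_here = 73, max_so_far = 73

Maximum subarray: [11, 18, 18, -11, 6, 11, 8, -4, 16]
Maximum sum: 73

The maximum subarray is [11, 18, 18, -11, 6, 11, 8, -4, 16] with sum 73. This subarray runs from index 1 to index 9.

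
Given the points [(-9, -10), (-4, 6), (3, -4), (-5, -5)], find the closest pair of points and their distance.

Computing all pairwise distances among 4 points:

d((-9, -10), (-4, 6)) = 16.7631
d((-9, -10), (3, -4)) = 13.4164
d((-9, -10), (-5, -5)) = 6.4031 <-- minimum
d((-4, 6), (3, -4)) = 12.2066
d((-4, 6), (-5, -5)) = 11.0454
d((3, -4), (-5, -5)) = 8.0623

Closest pair: (-9, -10) and (-5, -5) with distance 6.4031

The closest pair is (-9, -10) and (-5, -5) with Euclidean distance 6.4031. For 4 points, brute-force pairwise comparison is shown above. For large n, the divide-and-conquer algorithm (sort by x, recurse on halves, check the dividing strip) achieves O(n log n).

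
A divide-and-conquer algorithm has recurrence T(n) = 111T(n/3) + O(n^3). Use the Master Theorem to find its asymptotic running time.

Master Theorem for T(n) = 111T(n/3) + O(n^3):

a = 111, b = 3, c = 3
log_b(a) = log_3(111) = 4.2868

Case 1: c = 3 < log_3(111) = 4.2868
T(n) = O(n^(log_3 111))

For T(n) = 111T(n/3) + O(n^3): log_3(111) = 4.2868. This is Case 1 of the Master Theorem (c < log_b(a), work dominated by leaves), giving O(n^(log_3 111)).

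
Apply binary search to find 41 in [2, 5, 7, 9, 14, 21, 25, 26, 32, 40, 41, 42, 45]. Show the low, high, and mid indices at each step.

Binary search for 41 in [2, 5, 7, 9, 14, 21, 25, 26, 32, 40, 41, 42, 45]:

lo=0, hi=12, mid=6, arr[mid]=25 -> 25 < 41, search right half
lo=7, hi=12, mid=9, arr[mid]=40 -> 40 < 41, search right half
lo=10, hi=12, mid=11, arr[mid]=42 -> 42 > 41, search left half
lo=10, hi=10, mid=10, arr[mid]=41 -> Found target at index 10!

Binary search finds 41 at index 10 after 4 comparisons. The search repeatedly halves the search space by comparing with the middle element.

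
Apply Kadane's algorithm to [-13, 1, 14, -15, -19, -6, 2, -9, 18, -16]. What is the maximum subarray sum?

Using Kadane's algorithm on [-13, 1, 14, -15, -19, -6, 2, -9, 18, -16]:

Scanning through the array:
Position 1 (value 1): max_ending_here = 1, max_so_far = 1
Position 2 (value 14): max_ending_here = 15, max_so_far = 15
Position 3 (value -15): max_ending_here = 0, max_so_far = 15
Position 4 (value -19): max_ending_here = -19, max_so_far = 15
Position 5 (value -6): max_ending_here = -6, max_so_far = 15
Position 6 (value 2): max_ending_here = 2, max_so_far = 15
Position 7 (value -9): max_ending_here = -7, max_so_far = 15
Position 8 (value 18): max_ending_here = 18, max_so_far = 18
Position 9 (value -16): max_ending_here = 2, max_so_far = 18

Maximum subarray: [18]
Maximum sum: 18

The maximum subarray is [18] with sum 18. This subarray runs from index 8 to index 8.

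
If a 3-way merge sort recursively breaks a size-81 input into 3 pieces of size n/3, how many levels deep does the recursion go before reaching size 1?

For divide and conquer with division factor 3:

Problem sizes at each level:
Level 0: 81
Level 1: 27
Level 2: 9
Level 3: 3
Level 4: 1

The root is level 0 and the size-1 base case is level 4 (the tree spans levels 0 through 4, i.e. 5 levels counting the root), so the depth is the number of divisions: log_3(81) = 4

The recursion tree depth is log_3(81) = 4. At each level, the problem size is divided by 3, so it takes 4 divisions to reduce to a base case of size 1. The algorithm makes 3 recursive calls at each level.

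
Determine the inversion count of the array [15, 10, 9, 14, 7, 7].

Finding inversions in [15, 10, 9, 14, 7, 7]:

(0, 1): arr[0]=15 > arr[1]=10
(0, 2): arr[0]=15 > arr[2]=9
(0, 3): arr[0]=15 > arr[3]=14
(0, 4): arr[0]=15 > arr[4]=7
(0, 5): arr[0]=15 > arr[5]=7
(1, 2): arr[1]=10 > arr[2]=9
(1, 4): arr[1]=10 > arr[4]=7
(1, 5): arr[1]=10 > arr[5]=7
(2, 4): arr[2]=9 > arr[4]=7
(2, 5): arr[2]=9 > arr[5]=7
(3, 4): arr[3]=14 > arr[4]=7
(3, 5): arr[3]=14 > arr[5]=7

Total inversions: 12

The array has 12 inversion(s): (0,1), (0,2), (0,3), (0,4), (0,5), (1,2), (1,4), (1,5), (2,4), (2,5), (3,4), (3,5). Each pair (i,j) satisfies i < j and arr[i] > arr[j].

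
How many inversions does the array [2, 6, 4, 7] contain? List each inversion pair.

Finding inversions in [2, 6, 4, 7]:

(1, 2): arr[1]=6 > arr[2]=4

Total inversions: 1

The array has 1 inversion(s): (1,2). Each pair (i,j) satisfies i < j and arr[i] > arr[j].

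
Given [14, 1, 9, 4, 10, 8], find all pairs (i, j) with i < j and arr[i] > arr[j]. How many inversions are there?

Finding inversions in [14, 1, 9, 4, 10, 8]:

(0, 1): arr[0]=14 > arr[1]=1
(0, 2): arr[0]=14 > arr[2]=9
(0, 3): arr[0]=14 > arr[3]=4
(0, 4): arr[0]=14 > arr[4]=10
(0, 5): arr[0]=14 > arr[5]=8
(2, 3): arr[2]=9 > arr[3]=4
(2, 5): arr[2]=9 > arr[5]=8
(4, 5): arr[4]=10 > arr[5]=8

Total inversions: 8

The array has 8 inversion(s): (0,1), (0,2), (0,3), (0,4), (0,5), (2,3), (2,5), (4,5). Each pair (i,j) satisfies i < j and arr[i] > arr[j].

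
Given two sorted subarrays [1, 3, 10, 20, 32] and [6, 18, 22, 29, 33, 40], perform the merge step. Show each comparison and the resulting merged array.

Merging process:

Compare 1 vs 6: take 1 from left. Merged: [1]
Compare 3 vs 6: take 3 from left. Merged: [1, 3]
Compare 10 vs 6: take 6 from right. Merged: [1, 3, 6]
Compare 10 vs 18: take 10 from left. Merged: [1, 3, 6, 10]
Compare 20 vs 18: take 18 from right. Merged: [1, 3, 6, 10, 18]
Compare 20 vs 22: take 20 from left. Merged: [1, 3, 6, 10, 18, 20]
Compare 32 vs 22: take 22 from right. Merged: [1, 3, 6, 10, 18, 20, 22]
Compare 32 vs 29: take 29 from right. Merged: [1, 3, 6, 10, 18, 20, 22, 29]
Compare 32 vs 33: take 32 from left. Merged: [1, 3, 6, 10, 18, 20, 22, 29, 32]
Append remaining from right: [33, 40]. Merged: [1, 3, 6, 10, 18, 20, 22, 29, 32, 33, 40]

Final merged array: [1, 3, 6, 10, 18, 20, 22, 29, 32, 33, 40]
Total comparisons: 9

The merged array is [1, 3, 6, 10, 18, 20, 22, 29, 32, 33, 40], requiring 9 comparisons. The merge step runs in O(n) time where n is the total number of elements.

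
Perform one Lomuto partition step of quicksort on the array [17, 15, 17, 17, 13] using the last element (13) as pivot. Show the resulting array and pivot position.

Lomuto partition with pivot = 13:

Initial array: [17, 15, 17, 17, 13]

arr[0]=17 > 13: no swap
arr[1]=15 > 13: no swap
arr[2]=17 > 13: no swap
arr[3]=17 > 13: no swap

Place pivot at position 0: [13, 15, 17, 17, 17]
Pivot position: 0

After partitioning with pivot 13, the array becomes [13, 15, 17, 17, 17]. The pivot is placed at index 0. All elements to the left of the pivot are <= 13, and all elements to the right are > 13.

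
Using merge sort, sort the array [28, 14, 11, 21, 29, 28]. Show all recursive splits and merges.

Merge sort trace:

Split: [28, 14, 11, 21, 29, 28] -> [28, 14, 11] and [21, 29, 28]
  Split: [28, 14, 11] -> [28] and [14, 11]
    Split: [14, 11] -> [14] and [11]
    Merge: [14] + [11] -> [11, 14]
  Merge: [28] + [11, 14] -> [11, 14, 28]
  Split: [21, 29, 28] -> [21] and [29, 28]
    Split: [29, 28] -> [29] and [28]
    Merge: [29] + [28] -> [28, 29]
  Merge: [21] + [28, 29] -> [21, 28, 29]
Merge: [11, 14, 28] + [21, 28, 29] -> [11, 14, 21, 28, 28, 29]

Final sorted array: [11, 14, 21, 28, 28, 29]

The merge sort proceeds by recursively splitting the array and merging sorted halves.
After all merges, the sorted array is [11, 14, 21, 28, 28, 29].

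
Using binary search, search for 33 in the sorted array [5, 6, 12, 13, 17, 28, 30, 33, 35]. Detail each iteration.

Binary search for 33 in [5, 6, 12, 13, 17, 28, 30, 33, 35]:

lo=0, hi=8, mid=4, arr[mid]=17 -> 17 < 33, search right half
lo=5, hi=8, mid=6, arr[mid]=30 -> 30 < 33, search right half
lo=7, hi=8, mid=7, arr[mid]=33 -> Found target at index 7!

Binary search finds 33 at index 7 after 3 comparisons. The search repeatedly halves the search space by comparing with the middle element.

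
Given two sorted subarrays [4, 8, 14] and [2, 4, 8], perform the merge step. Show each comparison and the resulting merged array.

Merging process:

Compare 4 vs 2: take 2 from right. Merged: [2]
Compare 4 vs 4: take 4 from left. Merged: [2, 4]
Compare 8 vs 4: take 4 from right. Merged: [2, 4, 4]
Compare 8 vs 8: take 8 from left. Merged: [2, 4, 4, 8]
Compare 14 vs 8: take 8 from right. Merged: [2, 4, 4, 8, 8]
Append remaining from left: [14]. Merged: [2, 4, 4, 8, 8, 14]

Final merged array: [2, 4, 4, 8, 8, 14]
Total comparisons: 5

The merged array is [2, 4, 4, 8, 8, 14], requiring 5 comparisons. The merge step runs in O(n) time where n is the total number of elements.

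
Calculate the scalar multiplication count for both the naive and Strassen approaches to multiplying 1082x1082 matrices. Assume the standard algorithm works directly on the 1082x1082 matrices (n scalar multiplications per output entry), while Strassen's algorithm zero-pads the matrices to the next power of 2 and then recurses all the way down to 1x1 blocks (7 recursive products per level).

Matrix multiplication for 1082x1082 matrices:

Strassen's algorithm requires power-of-2 dimensions. Pad 1082x1082 to 2048x2048 (next power of 2).

Standard algorithm: 1082^3 = 1266723368 multiplications
Strassen's algorithm: 7^(log2(2048)) = 7^11 = 1977326743 multiplications
Difference: 1266723368 - 1977326743 = -710603375 (Strassen uses MORE here due to padding overhead — for small or just-over-power-of-2 n, padding can outweigh the per-level savings)

Standard: 1266723368 multiplications (1082^3). Strassen: 1977326743 multiplications (7^11, after padding to 2048x2048). Strassen reduces 8 recursive multiplications to 7 at each level.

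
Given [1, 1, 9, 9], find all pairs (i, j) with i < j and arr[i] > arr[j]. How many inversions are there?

Finding inversions in [1, 1, 9, 9]:


Total inversions: 0

The array has 0 inversions. It is already sorted.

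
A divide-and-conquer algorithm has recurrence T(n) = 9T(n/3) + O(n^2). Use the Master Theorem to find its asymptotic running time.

Master Theorem for T(n) = 9T(n/3) + O(n^2):

a = 9, b = 3, c = 2
log_b(a) = log_3(9) = 2.0000

Case 2: c = 2 = log_3(9) = 2.0000
T(n) = O(n^2 log n) = O(n^2 log n)

For T(n) = 9T(n/3) + O(n^2): log_3(9) = 2.0000. This is Case 2 of the Master Theorem (c = log_b(a), equal work at all levels), giving O(n^2 log n).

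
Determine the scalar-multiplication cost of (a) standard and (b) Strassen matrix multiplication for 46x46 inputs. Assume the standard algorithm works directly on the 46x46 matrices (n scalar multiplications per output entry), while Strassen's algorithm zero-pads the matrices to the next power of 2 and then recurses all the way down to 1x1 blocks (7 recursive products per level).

Matrix multiplication for 46x46 matrices:

Strassen's algorithm requires power-of-2 dimensions. Pad 46x46 to 64x64 (next power of 2).

Standard algorithm: 46^3 = 97336 multiplications
Strassen's algorithm: 7^(log2(64)) = 7^6 = 117649 multiplications
Difference: 97336 - 117649 = -20313 (Strassen uses MORE here due to padding overhead — for small or just-over-power-of-2 n, padding can outweigh the per-level savings)

Standard: 97336 multiplications (46^3). Strassen: 117649 multiplications (7^6, after padding to 64x64). Strassen reduces 8 recursive multiplications to 7 at each level.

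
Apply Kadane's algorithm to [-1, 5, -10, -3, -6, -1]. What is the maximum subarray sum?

Using Kadane's algorithm on [-1, 5, -10, -3, -6, -1]:

Scanning through the array:
Position 1 (value 5): max_ending_here = 5, max_so_far = 5
Position 2 (value -10): max_ending_here = -5, max_so_far = 5
Position 3 (value -3): max_ending_here = -3, max_so_far = 5
Position 4 (value -6): max_ending_here = -6, max_so_far = 5
Position 5 (value -1): max_ending_here = -1, max_so_far = 5

Maximum subarray: [5]
Maximum sum: 5

The maximum subarray is [5] with sum 5. This subarray runs from index 1 to index 1.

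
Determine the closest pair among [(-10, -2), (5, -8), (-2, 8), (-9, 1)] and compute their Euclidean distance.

Computing all pairwise distances among 4 points:

d((-10, -2), (5, -8)) = 16.1555
d((-10, -2), (-2, 8)) = 12.8062
d((-10, -2), (-9, 1)) = 3.1623 <-- minimum
d((5, -8), (-2, 8)) = 17.4642
d((5, -8), (-9, 1)) = 16.6433
d((-2, 8), (-9, 1)) = 9.8995

Closest pair: (-10, -2) and (-9, 1) with distance 3.1623

The closest pair is (-10, -2) and (-9, 1) with Euclidean distance 3.1623. For 4 points, brute-force pairwise comparison is shown above. For large n, the divide-and-conquer algorithm (sort by x, recurse on halves, check the dividing strip) achieves O(n log n).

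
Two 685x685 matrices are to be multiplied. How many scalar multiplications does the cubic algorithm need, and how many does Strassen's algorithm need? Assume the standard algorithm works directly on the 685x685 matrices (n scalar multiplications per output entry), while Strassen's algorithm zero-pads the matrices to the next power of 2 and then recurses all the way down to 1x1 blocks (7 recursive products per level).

Matrix multiplication for 685x685 matrices:

Strassen's algorithm requires power-of-2 dimensions. Pad 685x685 to 1024x1024 (next power of 2).

Standard algorithm: 685^3 = 321419125 multiplications
Strassen's algorithm: 7^(log2(1024)) = 7^10 = 282475249 multiplications
Savings: 321419125 - 282475249 = 38943876 multiplications

Standard: 321419125 multiplications (685^3). Strassen: 282475249 multiplications (7^10, after padding to 1024x1024). Strassen reduces 8 recursive multiplications to 7 at each level.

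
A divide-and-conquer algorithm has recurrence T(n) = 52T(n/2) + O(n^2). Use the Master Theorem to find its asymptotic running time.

Master Theorem for T(n) = 52T(n/2) + O(n^2):

a = 52, b = 2, c = 2
log_b(a) = log_2(52) = 5.7004

Case 1: c = 2 < log_2(52) = 5.7004
T(n) = O(n^(log_2 52))

For T(n) = 52T(n/2) + O(n^2): log_2(52) = 5.7004. This is Case 1 of the Master Theorem (c < log_b(a), work dominated by leaves), giving O(n^(log_2 52)).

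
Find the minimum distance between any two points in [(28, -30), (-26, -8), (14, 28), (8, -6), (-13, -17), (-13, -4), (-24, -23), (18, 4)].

Computing all pairwise distances among 8 points:

d((28, -30), (-26, -8)) = 58.3095
d((28, -30), (14, 28)) = 59.6657
d((28, -30), (8, -6)) = 31.241
d((28, -30), (-13, -17)) = 43.0116
d((28, -30), (-13, -4)) = 48.5489
d((28, -30), (-24, -23)) = 52.469
d((28, -30), (18, 4)) = 35.4401
d((-26, -8), (14, 28)) = 53.8145
d((-26, -8), (8, -6)) = 34.0588
d((-26, -8), (-13, -17)) = 15.8114
d((-26, -8), (-13, -4)) = 13.6015
d((-26, -8), (-24, -23)) = 15.1327
d((-26, -8), (18, 4)) = 45.607
d((14, 28), (8, -6)) = 34.5254
d((14, 28), (-13, -17)) = 52.4786
d((14, 28), (-13, -4)) = 41.8688
d((14, 28), (-24, -23)) = 63.6003
d((14, 28), (18, 4)) = 24.3311
d((8, -6), (-13, -17)) = 23.7065
d((8, -6), (-13, -4)) = 21.095
d((8, -6), (-24, -23)) = 36.2353
d((8, -6), (18, 4)) = 14.1421
d((-13, -17), (-13, -4)) = 13.0
d((-13, -17), (-24, -23)) = 12.53 <-- minimum
d((-13, -17), (18, 4)) = 37.4433
d((-13, -4), (-24, -23)) = 21.9545
d((-13, -4), (18, 4)) = 32.0156
d((-24, -23), (18, 4)) = 49.93

Closest pair: (-13, -17) and (-24, -23) with distance 12.53

The closest pair is (-13, -17) and (-24, -23) with Euclidean distance 12.53. For 8 points, brute-force pairwise comparison is shown above. For large n, the divide-and-conquer algorithm (sort by x, recurse on halves, check the dividing strip) achieves O(n log n).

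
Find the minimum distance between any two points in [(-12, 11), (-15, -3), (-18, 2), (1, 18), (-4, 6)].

Computing all pairwise distances among 5 points:

d((-12, 11), (-15, -3)) = 14.3178
d((-12, 11), (-18, 2)) = 10.8167
d((-12, 11), (1, 18)) = 14.7648
d((-12, 11), (-4, 6)) = 9.434
d((-15, -3), (-18, 2)) = 5.831 <-- minimum
d((-15, -3), (1, 18)) = 26.4008
d((-15, -3), (-4, 6)) = 14.2127
d((-18, 2), (1, 18)) = 24.8395
d((-18, 2), (-4, 6)) = 14.5602
d((1, 18), (-4, 6)) = 13.0

Closest pair: (-15, -3) and (-18, 2) with distance 5.831

The closest pair is (-15, -3) and (-18, 2) with Euclidean distance 5.831. For 5 points, brute-force pairwise comparison is shown above. For large n, the divide-and-conquer algorithm (sort by x, recurse on halves, check the dividing strip) achieves O(n log n).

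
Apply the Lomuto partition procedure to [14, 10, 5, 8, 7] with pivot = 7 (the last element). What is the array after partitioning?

Lomuto partition with pivot = 7:

Initial array: [14, 10, 5, 8, 7]

arr[0]=14 > 7: no swap
arr[1]=10 > 7: no swap
arr[2]=5 <= 7: swap with position 0, array becomes [5, 10, 14, 8, 7]
arr[3]=8 > 7: no swap

Place pivot at position 1: [5, 7, 14, 8, 10]
Pivot position: 1

After partitioning with pivot 7, the array becomes [5, 7, 14, 8, 10]. The pivot is placed at index 1. All elements to the left of the pivot are <= 7, and all elements to the right are > 7.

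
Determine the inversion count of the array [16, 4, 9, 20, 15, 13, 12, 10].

Finding inversions in [16, 4, 9, 20, 15, 13, 12, 10]:

(0, 1): arr[0]=16 > arr[1]=4
(0, 2): arr[0]=16 > arr[2]=9
(0, 4): arr[0]=16 > arr[4]=15
(0, 5): arr[0]=16 > arr[5]=13
(0, 6): arr[0]=16 > arr[6]=12
(0, 7): arr[0]=16 > arr[7]=10
(3, 4): arr[3]=20 > arr[4]=15
(3, 5): arr[3]=20 > arr[5]=13
(3, 6): arr[3]=20 > arr[6]=12
(3, 7): arr[3]=20 > arr[7]=10
(4, 5): arr[4]=15 > arr[5]=13
(4, 6): arr[4]=15 > arr[6]=12
(4, 7): arr[4]=15 > arr[7]=10
(5, 6): arr[5]=13 > arr[6]=12
(5, 7): arr[5]=13 > arr[7]=10
(6, 7): arr[6]=12 > arr[7]=10

Total inversions: 16

The array has 16 inversion(s): (0,1), (0,2), (0,4), (0,5), (0,6), (0,7), (3,4), (3,5), (3,6), (3,7), (4,5), (4,6), (4,7), (5,6), (5,7), (6,7). Each pair (i,j) satisfies i < j and arr[i] > arr[j].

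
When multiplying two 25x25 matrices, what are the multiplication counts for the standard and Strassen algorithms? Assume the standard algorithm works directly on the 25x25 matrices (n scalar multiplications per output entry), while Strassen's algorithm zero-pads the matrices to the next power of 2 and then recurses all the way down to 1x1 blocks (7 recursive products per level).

Matrix multiplication for 25x25 matrices:

Strassen's algorithm requires power-of-2 dimensions. Pad 25x25 to 32x32 (next power of 2).

Standard algorithm: 25^3 = 15625 multiplications
Strassen's algorithm: 7^(log2(32)) = 7^5 = 16807 multiplications
Difference: 15625 - 16807 = -1182 (Strassen uses MORE here due to padding overhead — for small or just-over-power-of-2 n, padding can outweigh the per-level savings)

Standard: 15625 multiplications (25^3). Strassen: 16807 multiplications (7^5, after padding to 32x32). Strassen reduces 8 recursive multiplications to 7 at each level.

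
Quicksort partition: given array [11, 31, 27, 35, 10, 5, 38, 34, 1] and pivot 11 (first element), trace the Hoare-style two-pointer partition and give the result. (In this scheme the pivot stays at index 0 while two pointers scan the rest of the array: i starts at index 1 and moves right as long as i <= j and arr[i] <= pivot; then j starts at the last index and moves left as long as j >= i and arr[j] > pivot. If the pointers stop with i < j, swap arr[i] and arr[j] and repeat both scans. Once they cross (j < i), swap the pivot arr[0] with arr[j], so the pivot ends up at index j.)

Hoare-style two-pointer partition with pivot = 11:

Initial array: [11, 31, 27, 35, 10, 5, 38, 34, 1]

Pointers start at i = 1, j = 8.
i stops at index 1 (arr[1]=31 > 11), j stops at index 8 (arr[8]=1 <= 11): swap arr[1] and arr[8], array becomes [11, 1, 27, 35, 10, 5, 38, 34, 31]
i stops at index 2 (arr[2]=27 > 11), j stops at index 5 (arr[5]=5 <= 11): swap arr[2] and arr[5], array becomes [11, 1, 5, 35, 10, 27, 38, 34, 31]
i stops at index 3 (arr[3]=35 > 11), j stops at index 4 (arr[4]=10 <= 11): swap arr[3] and arr[4], array becomes [11, 1, 5, 10, 35, 27, 38, 34, 31]
i ends at 4, j ends at 3: the pointers have crossed (j < i), so scanning stops.

Swap pivot arr[0] with arr[3] to place pivot at position 3: [10, 1, 5, 11, 35, 27, 38, 34, 31]
Pivot position: 3

After partitioning with pivot 11, the array becomes [10, 1, 5, 11, 35, 27, 38, 34, 31]. The pivot is placed at index 3. All elements to the left of the pivot are <= 11, and all elements to the right are > 11.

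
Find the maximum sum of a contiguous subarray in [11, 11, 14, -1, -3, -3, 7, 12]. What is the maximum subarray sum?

Using Kadane's algorithm on [11, 11, 14, -1, -3, -3, 7, 12]:

Scanning through the array:
Position 1 (value 11): max_ending_here = 22, max_so_far = 22
Position 2 (value 14): max_ending_here = 36, max_so_far = 36
Position 3 (value -1): max_ending_here = 35, max_so_far = 36
Position 4 (value -3): max_ending_here = 32, max_so_far = 36
Position 5 (value -3): max_ending_here = 29, max_so_far = 36
Position 6 (value 7): max_ending_here = 36, max_so_far = 36
Position 7 (value 12): max_ending_here = 48, max_so_far = 48

Maximum subarray: [11, 11, 14, -1, -3, -3, 7, 12]
Maximum sum: 48

The maximum subarray is [11, 11, 14, -1, -3, -3, 7, 12] with sum 48. This subarray runs from index 0 to index 7.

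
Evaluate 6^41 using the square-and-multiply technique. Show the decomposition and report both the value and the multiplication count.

Computing 6^41 by squaring (build up from 6^1; each line after the first costs one multiplication):

6^1 = 6
6^2 = (6^1)^2 = 6^2 = 36
6^4 = (6^2)^2 = 36^2 = 1296
6^5 = 6 * 6^4 = 6 * 1296 = 7776
6^10 = (6^5)^2 = 7776^2 = 60466176
6^20 = (6^10)^2 = 60466176^2 = 3656158440062976
6^40 = (6^20)^2 = 3656158440062976^2 = 13367494538843734067838845976576
6^41 = 6 * 6^40 = 6 * 13367494538843734067838845976576 = 80204967233062404407033075859456

Result: 80204967233062404407033075859456
Multiplications needed: 7 (7 lines after 6^1)

6^41 = 80204967233062404407033075859456. Using exponentiation by squaring, this requires 7 multiplications. The key idea: if the exponent is even, square the half-power; if odd, multiply by the base once.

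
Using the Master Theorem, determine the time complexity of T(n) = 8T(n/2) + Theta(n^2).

Master Theorem for T(n) = 8T(n/2) + O(n^2):

a = 8, b = 2, c = 2
log_b(a) = log_2(8) = 3.0000

Case 1: c = 2 < log_2(8) = 3.0000
T(n) = O(n^(log_2 8)) = O(n^3)

For T(n) = 8T(n/2) + O(n^2): log_2(8) = 3.0000. This is Case 1 of the Master Theorem (c < log_b(a), work dominated by leaves), giving O(n^3).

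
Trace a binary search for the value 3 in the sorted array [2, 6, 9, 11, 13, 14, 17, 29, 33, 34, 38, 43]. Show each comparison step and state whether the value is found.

Binary search for 3 in [2, 6, 9, 11, 13, 14, 17, 29, 33, 34, 38, 43]:

lo=0, hi=11, mid=5, arr[mid]=14 -> 14 > 3, search left half
lo=0, hi=4, mid=2, arr[mid]=9 -> 9 > 3, search left half
lo=0, hi=1, mid=0, arr[mid]=2 -> 2 < 3, search right half
lo=1, hi=1, mid=1, arr[mid]=6 -> 6 > 3, search left half
lo=1 > hi=0, target 3 not found

Binary search determines that 3 is not in the array after 4 comparisons. The search space was exhausted without finding the target.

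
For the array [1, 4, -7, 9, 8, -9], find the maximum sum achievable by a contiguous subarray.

Using Kadane's algorithm on [1, 4, -7, 9, 8, -9]:

Scanning through the array:
Position 1 (value 4): max_ending_here = 5, max_so_far = 5
Position 2 (value -7): max_ending_here = -2, max_so_far = 5
Position 3 (value 9): max_ending_here = 9, max_so_far = 9
Position 4 (value 8): max_ending_here = 17, max_so_far = 17
Position 5 (value -9): max_ending_here = 8, max_so_far = 17

Maximum subarray: [9, 8]
Maximum sum: 17

The maximum subarray is [9, 8] with sum 17. This subarray runs from index 3 to index 4.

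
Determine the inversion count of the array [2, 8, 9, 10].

Finding inversions in [2, 8, 9, 10]:


Total inversions: 0

The array has 0 inversions. It is already sorted.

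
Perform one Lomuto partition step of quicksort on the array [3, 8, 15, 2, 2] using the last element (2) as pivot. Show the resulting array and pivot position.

Lomuto partition with pivot = 2:

Initial array: [3, 8, 15, 2, 2]

arr[0]=3 > 2: no swap
arr[1]=8 > 2: no swap
arr[2]=15 > 2: no swap
arr[3]=2 <= 2: swap with position 0, array becomes [2, 8, 15, 3, 2]

Place pivot at position 1: [2, 2, 15, 3, 8]
Pivot position: 1

After partitioning with pivot 2, the array becomes [2, 2, 15, 3, 8]. The pivot is placed at index 1. All elements to the left of the pivot are <= 2, and all elements to the right are > 2.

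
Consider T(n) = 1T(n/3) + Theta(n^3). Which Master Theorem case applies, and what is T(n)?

Master Theorem for T(n) = 1T(n/3) + O(n^3):

a = 1, b = 3, c = 3
log_b(a) = log_3(1) = 0.0000

Case 3: c = 3 > log_3(1) = 0.0000
T(n) = O(n^3) = O(n^3)

For T(n) = 1T(n/3) + O(n^3): log_3(1) = 0.0000. This is Case 3 of the Master Theorem (c > log_b(a), work dominated by root), giving O(n^3).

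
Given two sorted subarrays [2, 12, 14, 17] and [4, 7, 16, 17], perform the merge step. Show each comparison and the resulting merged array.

Merging process:

Compare 2 vs 4: take 2 from left. Merged: [2]
Compare 12 vs 4: take 4 from right. Merged: [2, 4]
Compare 12 vs 7: take 7 from right. Merged: [2, 4, 7]
Compare 12 vs 16: take 12 from left. Merged: [2, 4, 7, 12]
Compare 14 vs 16: take 14 from left. Merged: [2, 4, 7, 12, 14]
Compare 17 vs 16: take 16 from right. Merged: [2, 4, 7, 12, 14, 16]
Compare 17 vs 17: take 17 from left. Merged: [2, 4, 7, 12, 14, 16, 17]
Append remaining from right: [17]. Merged: [2, 4, 7, 12, 14, 16, 17, 17]

Final merged array: [2, 4, 7, 12, 14, 16, 17, 17]
Total comparisons: 7

The merged array is [2, 4, 7, 12, 14, 16, 17, 17], requiring 7 comparisons. The merge step runs in O(n) time where n is the total number of elements.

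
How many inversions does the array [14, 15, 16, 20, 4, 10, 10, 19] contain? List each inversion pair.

Finding inversions in [14, 15, 16, 20, 4, 10, 10, 19]:

(0, 4): arr[0]=14 > arr[4]=4
(0, 5): arr[0]=14 > arr[5]=10
(0, 6): arr[0]=14 > arr[6]=10
(1, 4): arr[1]=15 > arr[4]=4
(1, 5): arr[1]=15 > arr[5]=10
(1, 6): arr[1]=15 > arr[6]=10
(2, 4): arr[2]=16 > arr[4]=4
(2, 5): arr[2]=16 > arr[5]=10
(2, 6): arr[2]=16 > arr[6]=10
(3, 4): arr[3]=20 > arr[4]=4
(3, 5): arr[3]=20 > arr[5]=10
(3, 6): arr[3]=20 > arr[6]=10
(3, 7): arr[3]=20 > arr[7]=19

Total inversions: 13

The array has 13 inversion(s): (0,4), (0,5), (0,6), (1,4), (1,5), (1,6), (2,4), (2,5), (2,6), (3,4), (3,5), (3,6), (3,7). Each pair (i,j) satisfies i < j and arr[i] > arr[j].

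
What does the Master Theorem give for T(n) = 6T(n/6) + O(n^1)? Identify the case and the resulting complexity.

Master Theorem for T(n) = 6T(n/6) + O(n^1):

a = 6, b = 6, c = 1
log_b(a) = log_6(6) = 1.0000

Case 2: c = 1 = log_6(6) = 1.0000
T(n) = O(n^1 log n) = O(n log n)

For T(n) = 6T(n/6) + O(n^1): log_6(6) = 1.0000. This is Case 2 of the Master Theorem (c = log_b(a), equal work at all levels), giving O(n log n).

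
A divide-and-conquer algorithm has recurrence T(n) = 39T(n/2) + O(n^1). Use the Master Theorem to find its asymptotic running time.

Master Theorem for T(n) = 39T(n/2) + O(n^1):

a = 39, b = 2, c = 1
log_b(a) = log_2(39) = 5.2854

Case 1: c = 1 < log_2(39) = 5.2854
T(n) = O(n^(log_2 39))

For T(n) = 39T(n/2) + O(n^1): log_2(39) = 5.2854. This is Case 1 of the Master Theorem (c < log_b(a), work dominated by leaves), giving O(n^(log_2 39)).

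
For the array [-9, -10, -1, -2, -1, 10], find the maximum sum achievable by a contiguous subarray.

Using Kadane's algorithm on [-9, -10, -1, -2, -1, 10]:

Scanning through the array:
Position 1 (value -10): max_ending_here = -10, max_so_far = -9
Position 2 (value -1): max_ending_here = -1, max_so_far = -1
Position 3 (value -2): max_ending_here = -2, max_so_far = -1
Position 4 (value -1): max_ending_here = -1, max_so_far = -1
Position 5 (value 10): max_ending_here = 10, max_so_far = 10

Maximum subarray: [10]
Maximum sum: 10

The maximum subarray is [10] with sum 10. This subarray runs from index 5 to index 5.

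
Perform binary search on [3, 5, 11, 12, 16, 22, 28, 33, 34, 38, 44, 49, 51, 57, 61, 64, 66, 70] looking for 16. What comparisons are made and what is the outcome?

Binary search for 16 in [3, 5, 11, 12, 16, 22, 28, 33, 34, 38, 44, 49, 51, 57, 61, 64, 66, 70]:

lo=0, hi=17, mid=8, arr[mid]=34 -> 34 > 16, search left half
lo=0, hi=7, mid=3, arr[mid]=12 -> 12 < 16, search right half
lo=4, hi=7, mid=5, arr[mid]=22 -> 22 > 16, search left half
lo=4, hi=4, mid=4, arr[mid]=16 -> Found target at index 4!

Binary search finds 16 at index 4 after 4 comparisons. The search repeatedly halves the search space by comparing with the middle element.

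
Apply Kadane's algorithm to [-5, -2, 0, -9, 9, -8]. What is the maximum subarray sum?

Using Kadane's algorithm on [-5, -2, 0, -9, 9, -8]:

Scanning through the array:
Position 1 (value -2): max_ending_here = -2, max_so_far = -2
Position 2 (value 0): max_ending_here = 0, max_so_far = 0
Position 3 (value -9): max_ending_here = -9, max_so_far = 0
Position 4 (value 9): max_ending_here = 9, max_so_far = 9
Position 5 (value -8): max_ending_here = 1, max_so_far = 9

Maximum subarray: [9]
Maximum sum: 9

The maximum subarray is [9] with sum 9. This subarray runs from index 4 to index 4.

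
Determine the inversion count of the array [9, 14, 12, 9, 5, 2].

Finding inversions in [9, 14, 12, 9, 5, 2]:

(0, 4): arr[0]=9 > arr[4]=5
(0, 5): arr[0]=9 > arr[5]=2
(1, 2): arr[1]=14 > arr[2]=12
(1, 3): arr[1]=14 > arr[3]=9
(1, 4): arr[1]=14 > arr[4]=5
(1, 5): arr[1]=14 > arr[5]=2
(2, 3): arr[2]=12 > arr[3]=9
(2, 4): arr[2]=12 > arr[4]=5
(2, 5): arr[2]=12 > arr[5]=2
(3, 4): arr[3]=9 > arr[4]=5
(3, 5): arr[3]=9 > arr[5]=2
(4, 5): arr[4]=5 > arr[5]=2

Total inversions: 12

The array has 12 inversion(s): (0,4), (0,5), (1,2), (1,3), (1,4), (1,5), (2,3), (2,4), (2,5), (3,4), (3,5), (4,5). Each pair (i,j) satisfies i < j and arr[i] > arr[j].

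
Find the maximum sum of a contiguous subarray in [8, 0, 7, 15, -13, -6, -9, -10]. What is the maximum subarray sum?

Using Kadane's algorithm on [8, 0, 7, 15, -13, -6, -9, -10]:

Scanning through the array:
Position 1 (value 0): max_ending_here = 8, max_so_far = 8
Position 2 (value 7): max_ending_here = 15, max_so_far = 15
Position 3 (value 15): max_ending_here = 30, max_so_far = 30
Position 4 (value -13): max_ending_here = 17, max_so_far = 30
Position 5 (value -6): max_ending_here = 11, max_so_far = 30
Position 6 (value -9): max_ending_here = 2, max_so_far = 30
Position 7 (value -10): max_ending_here = -8, max_so_far = 30

Maximum subarray: [8, 0, 7, 15]
Maximum sum: 30

The maximum subarray is [8, 0, 7, 15] with sum 30. This subarray runs from index 0 to index 3.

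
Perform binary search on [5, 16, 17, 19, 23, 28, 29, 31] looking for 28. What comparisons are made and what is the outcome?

Binary search for 28 in [5, 16, 17, 19, 23, 28, 29, 31]:

lo=0, hi=7, mid=3, arr[mid]=19 -> 19 < 28, search right half
lo=4, hi=7, mid=5, arr[mid]=28 -> Found target at index 5!

Binary search finds 28 at index 5 after 2 comparisons. The search repeatedly halves the search space by comparing with the middle element.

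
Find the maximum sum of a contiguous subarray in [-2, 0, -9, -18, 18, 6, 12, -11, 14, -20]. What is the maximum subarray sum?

Using Kadane's algorithm on [-2, 0, -9, -18, 18, 6, 12, -11, 14, -20]:

Scanning through the array:
Position 1 (value 0): max_ending_here = 0, max_so_far = 0
Position 2 (value -9): max_ending_here = -9, max_so_far = 0
Position 3 (value -18): max_ending_here = -18, max_so_far = 0
Position 4 (value 18): max_ending_here = 18, max_so_far = 18
Position 5 (value 6): max_ending_here = 24, max_so_far = 24
Position 6 (value 12): max_ending_here = 36, max_so_far = 36
Position 7 (value -11): max_ending_here = 25, max_so_far = 36
Position 8 (value 14): max_ending_here = 39, max_so_far = 39
Position 9 (value -20): max_ending_here = 19, max_so_far = 39

Maximum subarray: [18, 6, 12, -11, 14]
Maximum sum: 39

The maximum subarray is [18, 6, 12, -11, 14] with sum 39. This subarray runs from index 4 to index 8.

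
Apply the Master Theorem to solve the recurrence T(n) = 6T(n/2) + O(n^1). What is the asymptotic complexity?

Master Theorem for T(n) = 6T(n/2) + O(n^1):

a = 6, b = 2, c = 1
log_b(a) = log_2(6) = 2.5850

Case 1: c = 1 < log_2(6) = 2.5850
T(n) = O(n^(log_2 6))

For T(n) = 6T(n/2) + O(n^1): log_2(6) = 2.5850. This is Case 1 of the Master Theorem (c < log_b(a), work dominated by leaves), giving O(n^(log_2 6)).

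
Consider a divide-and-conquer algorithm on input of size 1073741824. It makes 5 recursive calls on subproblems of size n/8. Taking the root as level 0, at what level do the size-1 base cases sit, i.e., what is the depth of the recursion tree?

For divide and conquer with division factor 8:

Problem sizes at each level:
Level 0: 1073741824
Level 1: 134217728
Level 2: 16777216
Level 3: 2097152
Level 4: 262144
Level 5: 32768
Level 6: 4096
Level 7: 512
Level 8: 64
Level 9: 8
Level 10: 1

The root is level 0 and the size-1 base case is level 10 (the tree spans levels 0 through 10, i.e. 11 levels counting the root), so the depth is the number of divisions: log_8(1073741824) = 10

The recursion tree depth is log_8(1073741824) = 10. At each level, the problem size is divided by 8, so it takes 10 divisions to reduce to a base case of size 1. The algorithm makes 5 recursive calls at each level.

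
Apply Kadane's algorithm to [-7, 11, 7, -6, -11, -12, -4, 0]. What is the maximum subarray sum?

Using Kadane's algorithm on [-7, 11, 7, -6, -11, -12, -4, 0]:

Scanning through the array:
Position 1 (value 11): max_ending_here = 11, max_so_far = 11
Position 2 (value 7): max_ending_here = 18, max_so_far = 18
Position 3 (value -6): max_ending_here = 12, max_so_far = 18
Position 4 (value -11): max_ending_here = 1, max_so_far = 18
Position 5 (value -12): max_ending_here = -11, max_so_far = 18
Position 6 (value -4): max_ending_here = -4, max_so_far = 18
Position 7 (value 0): max_ending_here = 0, max_so_far = 18

Maximum subarray: [11, 7]
Maximum sum: 18

The maximum subarray is [11, 7] with sum 18. This subarray runs from index 1 to index 2.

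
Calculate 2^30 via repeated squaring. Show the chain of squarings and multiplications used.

Computing 2^30 by squaring (build up from 2^1; each line after the first costs one multiplication):

2^1 = 2
2^2 = (2^1)^2 = 2^2 = 4
2^3 = 2 * 2^2 = 2 * 4 = 8
2^6 = (2^3)^2 = 8^2 = 64
2^7 = 2 * 2^6 = 2 * 64 = 128
2^14 = (2^7)^2 = 128^2 = 16384
2^15 = 2 * 2^14 = 2 * 16384 = 32768
2^30 = (2^15)^2 = 32768^2 = 1073741824

Result: 1073741824
Multiplications needed: 7 (7 lines after 2^1)

2^30 = 1073741824. Using exponentiation by squaring, this requires 7 multiplications. The key idea: if the exponent is even, square the half-power; if odd, multiply by the base once.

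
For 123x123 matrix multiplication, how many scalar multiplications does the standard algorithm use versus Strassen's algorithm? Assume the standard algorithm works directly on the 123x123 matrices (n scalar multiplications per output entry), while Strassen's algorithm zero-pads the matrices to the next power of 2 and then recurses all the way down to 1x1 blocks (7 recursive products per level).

Matrix multiplication for 123x123 matrices:

Strassen's algorithm requires power-of-2 dimensions. Pad 123x123 to 128x128 (next power of 2).

Standard algorithm: 123^3 = 1860867 multiplications
Strassen's algorithm: 7^(log2(128)) = 7^7 = 823543 multiplications
Savings: 1860867 - 823543 = 1037324 multiplications

Standard: 1860867 multiplications (123^3). Strassen: 823543 multiplications (7^7, after padding to 128x128). Strassen reduces 8 recursive multiplications to 7 at each level.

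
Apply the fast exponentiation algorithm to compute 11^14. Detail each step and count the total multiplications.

Computing 11^14 by squaring (build up from 11^1; each line after the first costs one multiplication):

11^1 = 11
11^2 = (11^1)^2 = 11^2 = 121
11^3 = 11 * 11^2 = 11 * 121 = 1331
11^6 = (11^3)^2 = 1331^2 = 1771561
11^7 = 11 * 11^6 = 11 * 1771561 = 19487171
11^14 = (11^7)^2 = 19487171^2 = 379749833583241

Result: 379749833583241
Multiplications needed: 5 (5 lines after 11^1)

11^14 = 379749833583241. Using exponentiation by squaring, this requires 5 multiplications. The key idea: if the exponent is even, square the half-power; if odd, multiply by the base once.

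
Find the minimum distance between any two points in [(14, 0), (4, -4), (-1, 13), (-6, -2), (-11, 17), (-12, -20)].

Computing all pairwise distances among 6 points:

d((14, 0), (4, -4)) = 10.7703
d((14, 0), (-1, 13)) = 19.8494
d((14, 0), (-6, -2)) = 20.0998
d((14, 0), (-11, 17)) = 30.2324
d((14, 0), (-12, -20)) = 32.8024
d((4, -4), (-1, 13)) = 17.72
d((4, -4), (-6, -2)) = 10.198 <-- minimum
d((4, -4), (-11, 17)) = 25.807
d((4, -4), (-12, -20)) = 22.6274
d((-1, 13), (-6, -2)) = 15.8114
d((-1, 13), (-11, 17)) = 10.7703
d((-1, 13), (-12, -20)) = 34.7851
d((-6, -2), (-11, 17)) = 19.6469
d((-6, -2), (-12, -20)) = 18.9737
d((-11, 17), (-12, -20)) = 37.0135

Closest pair: (4, -4) and (-6, -2) with distance 10.198

The closest pair is (4, -4) and (-6, -2) with Euclidean distance 10.198. For 6 points, brute-force pairwise comparison is shown above. For large n, the divide-and-conquer algorithm (sort by x, recurse on halves, check the dividing strip) achieves O(n log n).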